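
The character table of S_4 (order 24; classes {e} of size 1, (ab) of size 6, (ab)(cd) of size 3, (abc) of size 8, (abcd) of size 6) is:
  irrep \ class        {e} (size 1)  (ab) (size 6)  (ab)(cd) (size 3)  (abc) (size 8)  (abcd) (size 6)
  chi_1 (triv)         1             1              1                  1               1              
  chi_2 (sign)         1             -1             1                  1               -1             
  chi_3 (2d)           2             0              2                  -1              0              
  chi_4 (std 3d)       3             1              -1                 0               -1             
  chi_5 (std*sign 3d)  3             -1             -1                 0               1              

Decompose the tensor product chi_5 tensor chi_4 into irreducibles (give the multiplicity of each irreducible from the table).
chi_5 tensor chi_4 = chi_2 + chi_3 + chi_4 + chi_5 (all other irreducibles have multiplicity 0).

Solution. The character of a tensor product is the pointwise product (chi_5 * chi_4)(C) = chi_5(C) * chi_4(C):
  {e}: (3)*(3), (ab): (-1)*(1), (ab)(cd): (-1)*(-1), (abc): (0)*(0), (abcd): (1)*(-1)
so (chi_5 * chi_4) takes values
  {e} -> 9, (ab) -> -1, (ab)(cd) -> 1, (abc) -> 0, (abcd) -> -1.
Now take the inner product of this character with each irreducible chi from the table, <chi_5*chi_4, chi> = (1/24) sum_C |C| (chi_5*chi_4)(C) conj(chi(C)):
  <chi_5*chi_4, chi_1> = (1/24)[1*(9)*conj(1) + 6*(-1)*conj(1) + 3*(1)*conj(1) + 8*(0)*conj(1) + 6*(-1)*conj(1)]
      = (1/24)[(9) + (-6) + (3) + (0) + (-6)] = 0/24 = 0
  <chi_5*chi_4, chi_2> = (1/24)[1*(9)*conj(1) + 6*(-1)*conj(-1) + 3*(1)*conj(1) + 8*(0)*conj(1) + 6*(-1)*conj(-1)]
      = (1/24)[(9) + (6) + (3) + (0) + (6)] = 24/24 = 1
  <chi_5*chi_4, chi_3> = (1/24)[1*(9)*conj(2) + 6*(-1)*conj(0) + 3*(1)*conj(2) + 8*(0)*conj(-1) + 6*(-1)*conj(0)]
      = (1/24)[(18) + (0) + (6) + (0) + (0)] = 24/24 = 1
  <chi_5*chi_4, chi_4> = (1/24)[1*(9)*conj(3) + 6*(-1)*conj(1) + 3*(1)*conj(-1) + 8*(0)*conj(0) + 6*(-1)*conj(-1)]
      = (1/24)[(27) + (-6) + (-3) + (0) + (6)] = 24/24 = 1
  <chi_5*chi_4, chi_5> = (1/24)[1*(9)*conj(3) + 6*(-1)*conj(-1) + 3*(1)*conj(-1) + 8*(0)*conj(0) + 6*(-1)*conj(1)]
      = (1/24)[(27) + (6) + (-3) + (0) + (-6)] = 24/24 = 1
Hence the multiplicities are chi_2: 1, chi_3: 1, chi_4: 1, chi_5: 1. Dimension check: dim(chi_5)*dim(chi_4) = 3*3 = 9 and sum (mult * dim) = 1*1 + 1*2 + 1*3 + 1*3 = 9.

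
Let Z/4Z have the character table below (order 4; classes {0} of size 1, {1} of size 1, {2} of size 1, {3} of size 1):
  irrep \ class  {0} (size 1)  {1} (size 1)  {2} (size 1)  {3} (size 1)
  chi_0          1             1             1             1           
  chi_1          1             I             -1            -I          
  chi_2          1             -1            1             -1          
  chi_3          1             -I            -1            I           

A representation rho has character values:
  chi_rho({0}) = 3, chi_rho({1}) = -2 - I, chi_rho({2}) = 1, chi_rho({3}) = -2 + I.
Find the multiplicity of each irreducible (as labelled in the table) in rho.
Multiplicities: chi_0: 0, chi_1: 0, chi_2: 2, chi_3: 1.

Reasoning: Use <chi_rho, chi> = (1/|G|) sum_C |C| * chi_rho(C) * conj(chi(C)) with |G| = 4 for each irreducible chi in the table:
  <chi_rho, chi_0> = (1/4)[1*(3)*conj(1) + 1*(-2 - I)*conj(1) + 1*(1)*conj(1) + 1*(-2 + I)*conj(1)]
      = (1/4)[(3) + (-2 - I) + (1) + (-2 + I)] = 0/4 = 0
  <chi_rho, chi_1> = (1/4)[1*(3)*conj(1) + 1*(-2 - I)*conj(I) + 1*(1)*conj(-1) + 1*(-2 + I)*conj(-I)]
      = (1/4)[(3) + (-1 + 2*I) + (-1) + (-1 - 2*I)] = 0/4 = 0
  <chi_rho, chi_2> = (1/4)[1*(3)*conj(1) + 1*(-2 - I)*conj(-1) + 1*(1)*conj(1) + 1*(-2 + I)*conj(-1)]
      = (1/4)[(3) + (2 + I) + (1) + (2 - I)] = 8/4 = 2
  <chi_rho, chi_3> = (1/4)[1*(3)*conj(1) + 1*(-2 - I)*conj(-I) + 1*(1)*conj(-1) + 1*(-2 + I)*conj(I)]
      = (1/4)[(3) + (1 - 2*I) + (-1) + (1 + 2*I)] = 4/4 = 1
(Exp terms are combined using exp(i*s)*conj(exp(i*t)) = exp(i*(s-t)), and sums of them are collapsed using the identity that for every m > 1 the m distinct m-th roots of unity sum to 0, e.g. 1 + exp(2*I*pi/3) + exp(-2*I*pi/3) = 0.)
Dimension check: dim(rho) = sum (mult * dim) = 0*1 + 0*1 + 2*1 + 1*1 = 3 = chi_rho(e) = 3.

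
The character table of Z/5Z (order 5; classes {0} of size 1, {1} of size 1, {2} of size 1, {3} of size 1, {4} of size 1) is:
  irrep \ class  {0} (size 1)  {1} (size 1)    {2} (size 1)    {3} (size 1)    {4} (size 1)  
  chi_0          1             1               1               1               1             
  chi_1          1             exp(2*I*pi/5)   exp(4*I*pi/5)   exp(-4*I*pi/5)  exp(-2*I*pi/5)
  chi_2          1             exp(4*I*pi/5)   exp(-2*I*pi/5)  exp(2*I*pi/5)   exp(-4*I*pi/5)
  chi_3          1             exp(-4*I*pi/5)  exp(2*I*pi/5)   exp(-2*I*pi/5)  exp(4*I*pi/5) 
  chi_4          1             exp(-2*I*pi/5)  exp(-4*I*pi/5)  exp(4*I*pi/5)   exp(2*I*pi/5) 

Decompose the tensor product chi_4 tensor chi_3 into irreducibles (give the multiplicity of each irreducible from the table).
chi_4 tensor chi_3 = chi_2 (all other irreducibles have multiplicity 0).

Working: The character of a tensor product is the pointwise product (chi_4 * chi_3)(C) = chi_4(C) * chi_3(C):
  {0}: (1)*(1), {1}: (exp(-2*I*pi/5))*(exp(-4*I*pi/5)), {2}: (exp(-4*I*pi/5))*(exp(2*I*pi/5)), {3}: (exp(4*I*pi/5))*(exp(-2*I*pi/5)), {4}: (exp(2*I*pi/5))*(exp(4*I*pi/5))
so (chi_4 * chi_3) takes values
  {0} -> 1, {1} -> exp(4*I*pi/5), {2} -> exp(-2*I*pi/5), {3} -> exp(2*I*pi/5), {4} -> exp(-4*I*pi/5).
Now take the inner product of this character with each irreducible chi from the table, <chi_4*chi_3, chi> = (1/5) sum_C |C| (chi_4*chi_3)(C) conj(chi(C)):
  <chi_4*chi_3, chi_0> = (1/5)[1*(1)*conj(1) + 1*(exp(4*I*pi/5))*conj(1) + 1*(exp(-2*I*pi/5))*conj(1) + 1*(exp(2*I*pi/5))*conj(1) + 1*(exp(-4*I*pi/5))*conj(1)]
      = (1/5)[(1) + (exp(4*I*pi/5)) + (exp(-2*I*pi/5)) + (exp(2*I*pi/5)) + (exp(-4*I*pi/5))] = 0/5 = 0
  <chi_4*chi_3, chi_1> = (1/5)[1*(1)*conj(1) + 1*(exp(4*I*pi/5))*conj(exp(2*I*pi/5)) + 1*(exp(-2*I*pi/5))*conj(exp(4*I*pi/5)) + 1*(exp(2*I*pi/5))*conj(exp(-4*I*pi/5)) + 1*(exp(-4*I*pi/5))*conj(exp(-2*I*pi/5))]
      = (1/5)[(1) + (exp(2*I*pi/5)) + (exp(4*I*pi/5)) + (exp(-4*I*pi/5)) + (exp(-2*I*pi/5))] = 0/5 = 0
  <chi_4*chi_3, chi_2> = (1/5)[1*(1)*conj(1) + 1*(exp(4*I*pi/5))*conj(exp(4*I*pi/5)) + 1*(exp(-2*I*pi/5))*conj(exp(-2*I*pi/5)) + 1*(exp(2*I*pi/5))*conj(exp(2*I*pi/5)) + 1*(exp(-4*I*pi/5))*conj(exp(-4*I*pi/5))]
      = (1/5)[(1) + (1) + (1) + (1) + (1)] = 5/5 = 1
  <chi_4*chi_3, chi_3> = (1/5)[1*(1)*conj(1) + 1*(exp(4*I*pi/5))*conj(exp(-4*I*pi/5)) + 1*(exp(-2*I*pi/5))*conj(exp(2*I*pi/5)) + 1*(exp(2*I*pi/5))*conj(exp(-2*I*pi/5)) + 1*(exp(-4*I*pi/5))*conj(exp(4*I*pi/5))]
      = (1/5)[(1) + (exp(-2*I*pi/5)) + (exp(-4*I*pi/5)) + (exp(4*I*pi/5)) + (exp(2*I*pi/5))] = 0/5 = 0
  <chi_4*chi_3, chi_4> = (1/5)[1*(1)*conj(1) + 1*(exp(4*I*pi/5))*conj(exp(-2*I*pi/5)) + 1*(exp(-2*I*pi/5))*conj(exp(-4*I*pi/5)) + 1*(exp(2*I*pi/5))*conj(exp(4*I*pi/5)) + 1*(exp(-4*I*pi/5))*conj(exp(2*I*pi/5))]
      = (1/5)[(1) + (exp(-4*I*pi/5)) + (exp(2*I*pi/5)) + (exp(-2*I*pi/5)) + (exp(4*I*pi/5))] = 0/5 = 0
(Exp terms are combined using exp(i*s)*conj(exp(i*t)) = exp(i*(s-t)), and sums of them are collapsed using the identity that for every m > 1 the m distinct m-th roots of unity sum to 0, e.g. 1 + exp(2*I*pi/3) + exp(-2*I*pi/3) = 0.)
Hence the multiplicities are chi_2: 1. Dimension check: dim(chi_4)*dim(chi_3) = 1*1 = 1 and sum (mult * dim) = 1*1 = 1.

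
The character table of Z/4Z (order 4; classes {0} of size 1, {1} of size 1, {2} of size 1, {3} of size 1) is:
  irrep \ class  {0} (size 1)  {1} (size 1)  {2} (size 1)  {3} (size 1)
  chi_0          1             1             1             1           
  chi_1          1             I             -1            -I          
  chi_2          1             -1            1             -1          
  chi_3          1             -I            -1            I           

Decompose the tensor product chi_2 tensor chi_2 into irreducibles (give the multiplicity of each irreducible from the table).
chi_2 tensor chi_2 = chi_0 (all other irreducibles have multiplicity 0).

Details: The character of a tensor product is the pointwise product (chi_2 * chi_2)(C) = chi_2(C) * chi_2(C):
  {0}: (1)*(1), {1}: (-1)*(-1), {2}: (1)*(1), {3}: (-1)*(-1)
so (chi_2 * chi_2) takes values
  {0} -> 1, {1} -> 1, {2} -> 1, {3} -> 1.
Now take the inner product of this character with each irreducible chi from the table, <chi_2*chi_2, chi> = (1/4) sum_C |C| (chi_2*chi_2)(C) conj(chi(C)):
  <chi_2*chi_2, chi_0> = (1/4)[1*(1)*conj(1) + 1*(1)*conj(1) + 1*(1)*conj(1) + 1*(1)*conj(1)]
      = (1/4)[(1) + (1) + (1) + (1)] = 4/4 = 1
  <chi_2*chi_2, chi_1> = (1/4)[1*(1)*conj(1) + 1*(1)*conj(I) + 1*(1)*conj(-1) + 1*(1)*conj(-I)]
      = (1/4)[(1) + (-I) + (-1) + (I)] = 0/4 = 0
  <chi_2*chi_2, chi_2> = (1/4)[1*(1)*conj(1) + 1*(1)*conj(-1) + 1*(1)*conj(1) + 1*(1)*conj(-1)]
      = (1/4)[(1) + (-1) + (1) + (-1)] = 0/4 = 0
  <chi_2*chi_2, chi_3> = (1/4)[1*(1)*conj(1) + 1*(1)*conj(-I) + 1*(1)*conj(-1) + 1*(1)*conj(I)]
      = (1/4)[(1) + (I) + (-1) + (-I)] = 0/4 = 0
(Exp terms are combined using exp(i*s)*conj(exp(i*t)) = exp(i*(s-t)), and sums of them are collapsed using the identity that for every m > 1 the m distinct m-th roots of unity sum to 0, e.g. 1 + exp(2*I*pi/3) + exp(-2*I*pi/3) = 0.)
Hence the multiplicities are chi_0: 1. Dimension check: dim(chi_2)*dim(chi_2) = 1*1 = 1 and sum (mult * dim) = 1*1 = 1.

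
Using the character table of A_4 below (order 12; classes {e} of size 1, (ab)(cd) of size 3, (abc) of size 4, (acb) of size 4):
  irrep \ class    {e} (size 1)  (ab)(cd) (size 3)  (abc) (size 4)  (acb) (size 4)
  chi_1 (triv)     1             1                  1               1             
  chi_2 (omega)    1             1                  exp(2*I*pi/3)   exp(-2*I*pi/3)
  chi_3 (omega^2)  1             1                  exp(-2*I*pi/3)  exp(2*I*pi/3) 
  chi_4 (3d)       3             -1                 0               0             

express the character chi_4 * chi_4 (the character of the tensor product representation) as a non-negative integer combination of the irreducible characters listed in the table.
chi_4 tensor chi_4 = chi_1 + chi_2 + chi_3 + 2*chi_4 (all other irreducibles have multiplicity 0).

Proof sketch: The character of a tensor product is the pointwise product (chi_4 * chi_4)(C) = chi_4(C) * chi_4(C):
  {e}: (3)*(3), (ab)(cd): (-1)*(-1), (abc): (0)*(0), (acb): (0)*(0)
so (chi_4 * chi_4) takes values
  {e} -> 9, (ab)(cd) -> 1, (abc) -> 0, (acb) -> 0.
Now take the inner product of this character with each irreducible chi from the table, <chi_4*chi_4, chi> = (1/12) sum_C |C| (chi_4*chi_4)(C) conj(chi(C)):
  <chi_4*chi_4, chi_1> = (1/12)[1*(9)*conj(1) + 3*(1)*conj(1) + 4*(0)*conj(1) + 4*(0)*conj(1)]
      = (1/12)[(9) + (3) + (0) + (0)] = 12/12 = 1
  <chi_4*chi_4, chi_2> = (1/12)[1*(9)*conj(1) + 3*(1)*conj(1) + 4*(0)*conj(exp(2*I*pi/3)) + 4*(0)*conj(exp(-2*I*pi/3))]
      = (1/12)[(9) + (3) + (0) + (0)] = 12/12 = 1
  <chi_4*chi_4, chi_3> = (1/12)[1*(9)*conj(1) + 3*(1)*conj(1) + 4*(0)*conj(exp(-2*I*pi/3)) + 4*(0)*conj(exp(2*I*pi/3))]
      = (1/12)[(9) + (3) + (0) + (0)] = 12/12 = 1
  <chi_4*chi_4, chi_4> = (1/12)[1*(9)*conj(3) + 3*(1)*conj(-1) + 4*(0)*conj(0) + 4*(0)*conj(0)]
      = (1/12)[(27) + (-3) + (0) + (0)] = 24/12 = 2
(Exp terms are combined using exp(i*s)*conj(exp(i*t)) = exp(i*(s-t)), and sums of them are collapsed using the identity that for every m > 1 the m distinct m-th roots of unity sum to 0, e.g. 1 + exp(2*I*pi/3) + exp(-2*I*pi/3) = 0.)
Hence the multiplicities are chi_1: 1, chi_2: 1, chi_3: 1, chi_4: 2. Dimension check: dim(chi_4)*dim(chi_4) = 3*3 = 9 and sum (mult * dim) = 1*1 + 1*1 + 1*1 + 2*3 = 9.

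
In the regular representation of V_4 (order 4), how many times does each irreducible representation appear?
Each irreducible V_i of dimension d_i appears with multiplicity d_i, i.e. rho_reg = (direct sum over all irreducibles V_i) d_i V_i. The irreducible dimensions for V_4 are 1, 1, 1, 1: 4 irreducibles of dimension 1, each with multiplicity 1. Total dimension 4*1*1 = 4 = |G|.

Why: General theorem: in the regular representation of a finite group G, each irreducible appears with multiplicity equal to its dimension. Check: dim(rho_reg) = sum d_i^2 = 1 + 1 + 1 + 1 = 4 = |G|.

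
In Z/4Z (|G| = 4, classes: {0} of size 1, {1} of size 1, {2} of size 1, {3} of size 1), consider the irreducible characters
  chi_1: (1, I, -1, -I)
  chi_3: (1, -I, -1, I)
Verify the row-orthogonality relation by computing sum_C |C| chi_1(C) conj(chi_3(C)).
Sum = 0; so <chi_1, chi_3> = 0 (distinct irreducibles are orthogonal).

Compute term by term over conjugacy classes (|C| * chi_1(C) * conj(chi_3(C))):
  1*(1)*conj(1) + 1*(I)*conj(-I) + 1*(-1)*conj(-1) + 1*(-I)*conj(I)
  = (1) + (-1) + (1) + (-1)
  = 0.
(Exp terms are combined using exp(i*s)*conj(exp(i*t)) = exp(i*(s-t)), and sums of them are collapsed using the identity that for every m > 1 the m distinct m-th roots of unity sum to 0, e.g. 1 + exp(2*I*pi/3) + exp(-2*I*pi/3) = 0.)
Dividing by |G| = 4 gives 0/4 = 0, matching the row-orthogonality relation <chi_1, chi_3> = [chi_1 = chi_3].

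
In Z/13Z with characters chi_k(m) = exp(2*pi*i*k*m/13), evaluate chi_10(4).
chi_10(4) = zeta_13^40 = exp(2*I*pi/13)

Argument: chi_10(4) = zeta_13^(10*4) = zeta_13^40. Since zeta_13^13 = 1, this equals zeta_13^1 = exp(2*pi*i*1/13) = exp(2*I*pi/13).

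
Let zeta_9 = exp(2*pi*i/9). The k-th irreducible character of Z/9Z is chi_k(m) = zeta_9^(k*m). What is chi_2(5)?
chi_2(5) = zeta_9^10 = exp(2*I*pi/9)

Derivation: chi_2(5) = zeta_9^(2*5) = zeta_9^10. Since zeta_9^9 = 1, this equals zeta_9^1 = exp(2*pi*i*1/9) = exp(2*I*pi/9).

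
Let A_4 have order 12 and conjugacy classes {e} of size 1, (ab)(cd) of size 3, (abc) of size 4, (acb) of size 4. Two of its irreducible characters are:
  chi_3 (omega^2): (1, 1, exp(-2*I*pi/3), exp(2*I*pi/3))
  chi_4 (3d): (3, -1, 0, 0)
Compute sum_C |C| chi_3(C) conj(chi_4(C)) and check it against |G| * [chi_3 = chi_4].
Sum = 0; so <chi_3, chi_4> = 0 (distinct irreducibles are orthogonal).

Solution. Compute term by term over conjugacy classes (|C| * chi_3(C) * conj(chi_4(C))):
  1*(1)*conj(3) + 3*(1)*conj(-1) + 4*(exp(-2*I*pi/3))*conj(0) + 4*(exp(2*I*pi/3))*conj(0)
  = (3) + (-3) + (0) + (0)
  = 0.
(Exp terms are combined using exp(i*s)*conj(exp(i*t)) = exp(i*(s-t)), and sums of them are collapsed using the identity that for every m > 1 the m distinct m-th roots of unity sum to 0, e.g. 1 + exp(2*I*pi/3) + exp(-2*I*pi/3) = 0.)
Dividing by |G| = 12 gives 0/12 = 0, matching the row-orthogonality relation <chi_3, chi_4> = [chi_3 = chi_4].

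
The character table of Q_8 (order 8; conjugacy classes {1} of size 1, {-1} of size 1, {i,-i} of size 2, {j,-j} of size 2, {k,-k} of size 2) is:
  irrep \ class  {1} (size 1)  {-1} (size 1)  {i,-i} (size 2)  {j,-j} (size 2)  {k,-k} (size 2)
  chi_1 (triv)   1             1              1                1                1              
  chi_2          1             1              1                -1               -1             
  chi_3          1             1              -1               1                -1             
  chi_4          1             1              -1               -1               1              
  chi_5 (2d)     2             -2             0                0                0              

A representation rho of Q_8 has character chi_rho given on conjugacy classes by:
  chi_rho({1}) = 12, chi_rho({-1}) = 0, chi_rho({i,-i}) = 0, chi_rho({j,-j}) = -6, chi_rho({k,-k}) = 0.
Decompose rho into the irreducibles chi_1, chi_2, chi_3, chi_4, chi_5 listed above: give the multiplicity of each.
Multiplicities: chi_1: 0, chi_2: 3, chi_3: 0, chi_4: 3, chi_5: 3.

Derivation: Use <chi_rho, chi> = (1/|G|) sum_C |C| * chi_rho(C) * conj(chi(C)) with |G| = 8 for each irreducible chi in the table:
  <chi_rho, chi_1> = (1/8)[1*(12)*conj(1) + 1*(0)*conj(1) + 2*(0)*conj(1) + 2*(-6)*conj(1) + 2*(0)*conj(1)]
      = (1/8)[(12) + (0) + (0) + (-12) + (0)] = 0/8 = 0
  <chi_rho, chi_2> = (1/8)[1*(12)*conj(1) + 1*(0)*conj(1) + 2*(0)*conj(1) + 2*(-6)*conj(-1) + 2*(0)*conj(-1)]
      = (1/8)[(12) + (0) + (0) + (12) + (0)] = 24/8 = 3
  <chi_rho, chi_3> = (1/8)[1*(12)*conj(1) + 1*(0)*conj(1) + 2*(0)*conj(-1) + 2*(-6)*conj(1) + 2*(0)*conj(-1)]
      = (1/8)[(12) + (0) + (0) + (-12) + (0)] = 0/8 = 0
  <chi_rho, chi_4> = (1/8)[1*(12)*conj(1) + 1*(0)*conj(1) + 2*(0)*conj(-1) + 2*(-6)*conj(-1) + 2*(0)*conj(1)]
      = (1/8)[(12) + (0) + (0) + (12) + (0)] = 24/8 = 3
  <chi_rho, chi_5> = (1/8)[1*(12)*conj(2) + 1*(0)*conj(-2) + 2*(0)*conj(0) + 2*(-6)*conj(0) + 2*(0)*conj(0)]
      = (1/8)[(24) + (0) + (0) + (0) + (0)] = 24/8 = 3
Dimension check: dim(rho) = sum (mult * dim) = 0*1 + 3*1 + 0*1 + 3*1 + 3*2 = 12 = chi_rho(e) = 12.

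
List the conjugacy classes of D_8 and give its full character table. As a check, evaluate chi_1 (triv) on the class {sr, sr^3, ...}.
Conjugacy classes: {e} of size 1, {r^4} of size 1, {r^1, r^7} of size 2, {r^2, r^6} of size 2, {r^3, r^5} of size 2, {s, sr^2, ...} of size 4, {sr, sr^3, ...} of size 4.
Character table:
  irrep \ class              {e} (size 1)  {r^4} (size 1)  {r^1, r^7} (size 2)  {r^2, r^6} (size 2)  {r^3, r^5} (size 2)  {s, sr^2, ...} (size 4)  {sr, sr^3, ...} (size 4)
  chi_1 (triv)               1             1               1                    1                    1                    1                        1                       
  chi_2 (sign: r->1, s->-1)  1             1               1                    1                    1                    -1                       -1                      
  chi_3 (r->-1, s->1)        1             1               -1                   1                    -1                   1                        -1                      
  chi_4 (r->-1, s->-1)       1             1               -1                   1                    -1                   -1                       1                       
  chi_5 (2d, j=1)            2             -2              sqrt(2)              0                    -sqrt(2)             0                        0                       
  chi_6 (2d, j=2)            2             2               0                    -2                   0                    0                        0                       
  chi_7 (2d, j=3)            2             -2              -sqrt(2)             0                    sqrt(2)              0                        0                       

Spot check: chi_1 (triv) on {sr, sr^3, ...} = 1.

Working: D_8 has order 2*8 = 16 with 7 conjugacy classes, hence 7 irreducibles. Sum of squared dims 1 + 1 + 1 + 1 + 4 + 4 + 4 = 16 = |G|. Linear characters come from the abelianisation; the 2-dimensional irreps have character r^k -> 2*cos(2*pi*j*k/8), reflections -> 0.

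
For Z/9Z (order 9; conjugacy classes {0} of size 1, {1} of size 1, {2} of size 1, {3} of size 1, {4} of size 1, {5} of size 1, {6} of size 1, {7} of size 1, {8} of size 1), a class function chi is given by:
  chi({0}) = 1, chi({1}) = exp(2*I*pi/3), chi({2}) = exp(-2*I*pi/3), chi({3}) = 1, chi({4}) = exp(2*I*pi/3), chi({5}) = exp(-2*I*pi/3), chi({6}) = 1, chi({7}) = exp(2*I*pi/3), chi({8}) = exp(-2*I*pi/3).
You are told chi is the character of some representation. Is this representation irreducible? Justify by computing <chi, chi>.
Irreducible: <chi, chi> = 1.

Proof sketch: <chi, chi> = (1/|G|) sum_C |C| * |chi(C)|^2 = (1/9)[1*|1|^2 + 1*|exp(2*I*pi/3)|^2 + 1*|exp(-2*I*pi/3)|^2 + 1*|1|^2 + 1*|exp(2*I*pi/3)|^2 + 1*|exp(-2*I*pi/3)|^2 + 1*|1|^2 + 1*|exp(2*I*pi/3)|^2 + 1*|exp(-2*I*pi/3)|^2]
  = (1/9)[(1) + (1) + (1) + (1) + (1) + (1) + (1) + (1) + (1)] = 9/9 = 1.
(Exp terms are combined using exp(i*s)*conj(exp(i*t)) = exp(i*(s-t)), and sums of them are collapsed using the identity that for every m > 1 the m distinct m-th roots of unity sum to 0, e.g. 1 + exp(2*I*pi/3) + exp(-2*I*pi/3) = 0.)
A character is irreducible iff <chi, chi> = 1, so this representation is irreducible.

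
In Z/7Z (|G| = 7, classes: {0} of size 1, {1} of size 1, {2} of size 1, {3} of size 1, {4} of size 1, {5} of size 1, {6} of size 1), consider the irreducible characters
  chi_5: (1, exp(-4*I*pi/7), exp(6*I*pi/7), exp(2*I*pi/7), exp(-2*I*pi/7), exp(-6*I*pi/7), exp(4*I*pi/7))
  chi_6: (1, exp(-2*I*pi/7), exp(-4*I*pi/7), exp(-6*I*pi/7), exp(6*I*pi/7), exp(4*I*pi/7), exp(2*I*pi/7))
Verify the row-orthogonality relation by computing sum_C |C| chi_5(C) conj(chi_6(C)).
Sum = 0; so <chi_5, chi_6> = 0 (distinct irreducibles are orthogonal).

Proof sketch: Compute term by term over conjugacy classes (|C| * chi_5(C) * conj(chi_6(C))):
  1*(1)*conj(1) + 1*(exp(-4*I*pi/7))*conj(exp(-2*I*pi/7)) + 1*(exp(6*I*pi/7))*conj(exp(-4*I*pi/7)) + 1*(exp(2*I*pi/7))*conj(exp(-6*I*pi/7)) + 1*(exp(-2*I*pi/7))*conj(exp(6*I*pi/7)) + 1*(exp(-6*I*pi/7))*conj(exp(4*I*pi/7)) + 1*(exp(4*I*pi/7))*conj(exp(2*I*pi/7))
  = (1) + (exp(-2*I*pi/7)) + (exp(-4*I*pi/7)) + (exp(-6*I*pi/7)) + (exp(6*I*pi/7)) + (exp(4*I*pi/7)) + (exp(2*I*pi/7))
  = 0.
(Exp terms are combined using exp(i*s)*conj(exp(i*t)) = exp(i*(s-t)), and sums of them are collapsed using the identity that for every m > 1 the m distinct m-th roots of unity sum to 0, e.g. 1 + exp(2*I*pi/3) + exp(-2*I*pi/3) = 0.)
Dividing by |G| = 7 gives 0/7 = 0, matching the row-orthogonality relation <chi_5, chi_6> = [chi_5 = chi_6].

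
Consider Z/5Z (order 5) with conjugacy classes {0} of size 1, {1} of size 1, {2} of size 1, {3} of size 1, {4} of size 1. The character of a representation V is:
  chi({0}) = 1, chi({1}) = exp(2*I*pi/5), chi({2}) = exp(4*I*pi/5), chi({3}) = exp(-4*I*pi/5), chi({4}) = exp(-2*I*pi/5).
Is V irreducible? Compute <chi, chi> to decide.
Irreducible: <chi, chi> = 1.

Reasoning: <chi, chi> = (1/|G|) sum_C |C| * |chi(C)|^2 = (1/5)[1*|1|^2 + 1*|exp(2*I*pi/5)|^2 + 1*|exp(4*I*pi/5)|^2 + 1*|exp(-4*I*pi/5)|^2 + 1*|exp(-2*I*pi/5)|^2]
  = (1/5)[(1) + (1) + (1) + (1) + (1)] = 5/5 = 1.
(Exp terms are combined using exp(i*s)*conj(exp(i*t)) = exp(i*(s-t)), and sums of them are collapsed using the identity that for every m > 1 the m distinct m-th roots of unity sum to 0, e.g. 1 + exp(2*I*pi/3) + exp(-2*I*pi/3) = 0.)
A character is irreducible iff <chi, chi> = 1, so this representation is irreducible.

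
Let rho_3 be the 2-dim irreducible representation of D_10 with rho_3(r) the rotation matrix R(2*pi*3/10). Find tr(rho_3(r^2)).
chi_{rho_3}(r^2) = 2*cos(2*pi*3*2/10) = -sqrt(5)/2 - 1/2

Explanation: rho_3(r^2) is rotation by angle 2*pi*3*2/10, whose trace is 2*cos(2*pi*3*2/10) = -sqrt(5)/2 - 1/2.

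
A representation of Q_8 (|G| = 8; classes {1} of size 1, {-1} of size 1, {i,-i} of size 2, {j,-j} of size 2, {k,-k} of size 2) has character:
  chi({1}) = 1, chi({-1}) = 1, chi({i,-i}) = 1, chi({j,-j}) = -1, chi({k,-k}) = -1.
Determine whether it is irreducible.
Irreducible: <chi, chi> = 1.

Solution. <chi, chi> = (1/|G|) sum_C |C| * |chi(C)|^2 = (1/8)[1*|1|^2 + 1*|1|^2 + 2*|1|^2 + 2*|-1|^2 + 2*|-1|^2]
  = (1/8)[(1) + (1) + (2) + (2) + (2)] = 8/8 = 1.
A character is irreducible iff <chi, chi> = 1, so this representation is irreducible.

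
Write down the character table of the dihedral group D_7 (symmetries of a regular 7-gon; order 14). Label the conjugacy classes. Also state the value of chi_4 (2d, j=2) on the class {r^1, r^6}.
Conjugacy classes: {e} of size 1, {r^1, r^6} of size 2, {r^2, r^5} of size 2, {r^3, r^4} of size 2, {s, sr, ..., sr^6} of size 7.
Character table:
  irrep \ class              {e} (size 1)  {r^1, r^6} (size 2)  {r^2, r^5} (size 2)  {r^3, r^4} (size 2)  {s, sr, ..., sr^6} (size 7)
  chi_1 (triv)               1             1                    1                    1                    1                          
  chi_2 (sign: r->1, s->-1)  1             1                    1                    1                    -1                         
  chi_3 (2d, j=1)            2             2*cos(2*pi/7)        -2*cos(3*pi/7)       -2*cos(pi/7)         0                          
  chi_4 (2d, j=2)            2             -2*cos(3*pi/7)       -2*cos(pi/7)         2*cos(2*pi/7)        0                          
  chi_5 (2d, j=3)            2             -2*cos(pi/7)         2*cos(2*pi/7)        -2*cos(3*pi/7)       0                          

Spot check: chi_4 (2d, j=2) on {r^1, r^6} = -2*cos(3*pi/7).

Why: D_7 has order 2*7 = 14 with 5 conjugacy classes, hence 5 irreducibles. Sum of squared dims 1 + 1 + 4 + 4 + 4 = 14 = |G|. Linear characters come from the abelianisation; the 2-dimensional irreps have character r^k -> 2*cos(2*pi*j*k/7), reflections -> 0.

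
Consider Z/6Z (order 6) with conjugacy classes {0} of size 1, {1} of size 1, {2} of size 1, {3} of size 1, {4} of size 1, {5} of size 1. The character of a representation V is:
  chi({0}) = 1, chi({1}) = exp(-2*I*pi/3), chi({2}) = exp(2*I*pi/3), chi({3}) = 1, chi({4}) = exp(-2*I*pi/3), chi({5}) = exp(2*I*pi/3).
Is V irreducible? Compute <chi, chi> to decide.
Irreducible: <chi, chi> = 1.

Reasoning: <chi, chi> = (1/|G|) sum_C |C| * |chi(C)|^2 = (1/6)[1*|1|^2 + 1*|exp(-2*I*pi/3)|^2 + 1*|exp(2*I*pi/3)|^2 + 1*|1|^2 + 1*|exp(-2*I*pi/3)|^2 + 1*|exp(2*I*pi/3)|^2]
  = (1/6)[(1) + (1) + (1) + (1) + (1) + (1)] = 6/6 = 1.
(Exp terms are combined using exp(i*s)*conj(exp(i*t)) = exp(i*(s-t)), and sums of them are collapsed using the identity that for every m > 1 the m distinct m-th roots of unity sum to 0, e.g. 1 + exp(2*I*pi/3) + exp(-2*I*pi/3) = 0.)
A character is irreducible iff <chi, chi> = 1, so this representation is irreducible.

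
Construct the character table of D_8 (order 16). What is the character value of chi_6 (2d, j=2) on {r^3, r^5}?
Conjugacy classes: {e} of size 1, {r^4} of size 1, {r^1, r^7} of size 2, {r^2, r^6} of size 2, {r^3, r^5} of size 2, {s, sr^2, ...} of size 4, {sr, sr^3, ...} of size 4.
Character table:
  irrep \ class              {e} (size 1)  {r^4} (size 1)  {r^1, r^7} (size 2)  {r^2, r^6} (size 2)  {r^3, r^5} (size 2)  {s, sr^2, ...} (size 4)  {sr, sr^3, ...} (size 4)
  chi_1 (triv)               1             1               1                    1                    1                    1                        1                       
  chi_2 (sign: r->1, s->-1)  1             1               1                    1                    1                    -1                       -1                      
  chi_3 (r->-1, s->1)        1             1               -1                   1                    -1                   1                        -1                      
  chi_4 (r->-1, s->-1)       1             1               -1                   1                    -1                   -1                       1                       
  chi_5 (2d, j=1)            2             -2              sqrt(2)              0                    -sqrt(2)             0                        0                       
  chi_6 (2d, j=2)            2             2               0                    -2                   0                    0                        0                       
  chi_7 (2d, j=3)            2             -2              -sqrt(2)             0                    sqrt(2)              0                        0                       

Spot check: chi_6 (2d, j=2) on {r^3, r^5} = 0.

D_8 has order 2*8 = 16 with 7 conjugacy classes, hence 7 irreducibles. Sum of squared dims 1 + 1 + 1 + 1 + 4 + 4 + 4 = 16 = |G|. Linear characters come from the abelianisation; the 2-dimensional irreps have character r^k -> 2*cos(2*pi*j*k/8), reflections -> 0.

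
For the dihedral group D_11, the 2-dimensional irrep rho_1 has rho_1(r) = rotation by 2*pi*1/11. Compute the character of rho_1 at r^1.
chi_{rho_1}(r^1) = 2*cos(2*pi*1*1/11) = 2*cos(2*pi/11)

Argument: rho_1(r^1) is rotation by angle 2*pi*1*1/11, whose trace is 2*cos(2*pi*1*1/11) = 2*cos(2*pi/11).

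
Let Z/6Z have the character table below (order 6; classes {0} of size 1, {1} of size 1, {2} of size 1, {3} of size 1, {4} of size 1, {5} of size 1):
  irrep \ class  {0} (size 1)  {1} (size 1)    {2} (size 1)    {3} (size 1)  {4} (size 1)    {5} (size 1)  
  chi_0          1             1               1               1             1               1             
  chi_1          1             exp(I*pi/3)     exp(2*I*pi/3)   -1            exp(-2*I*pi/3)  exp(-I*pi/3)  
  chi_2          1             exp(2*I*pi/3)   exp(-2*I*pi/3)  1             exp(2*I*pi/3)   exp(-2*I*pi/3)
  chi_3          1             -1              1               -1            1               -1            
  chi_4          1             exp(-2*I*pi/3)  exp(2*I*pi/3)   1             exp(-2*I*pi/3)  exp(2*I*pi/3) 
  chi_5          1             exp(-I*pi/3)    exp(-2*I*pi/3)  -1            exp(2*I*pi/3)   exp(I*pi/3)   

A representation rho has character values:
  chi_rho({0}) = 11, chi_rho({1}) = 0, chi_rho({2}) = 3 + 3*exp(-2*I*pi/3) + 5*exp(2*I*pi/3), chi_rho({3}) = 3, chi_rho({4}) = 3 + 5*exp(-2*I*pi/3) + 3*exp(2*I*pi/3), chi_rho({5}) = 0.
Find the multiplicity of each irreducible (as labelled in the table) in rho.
Multiplicities: chi_0: 2, chi_1: 2, chi_2: 2, chi_3: 1, chi_4: 3, chi_5: 1.

Proof sketch: Use <chi_rho, chi> = (1/|G|) sum_C |C| * chi_rho(C) * conj(chi(C)) with |G| = 6 for each irreducible chi in the table:
  <chi_rho, chi_0> = (1/6)[1*(11)*conj(1) + 1*(0)*conj(1) + 1*(3 + 3*exp(-2*I*pi/3) + 5*exp(2*I*pi/3))*conj(1) + 1*(3)*conj(1) + 1*(3 + 5*exp(-2*I*pi/3) + 3*exp(2*I*pi/3))*conj(1) + 1*(0)*conj(1)]
      = (1/6)[(11) + (0) + (3 + 3*exp(-2*I*pi/3) + 5*exp(2*I*pi/3)) + (3) + (3 + 5*exp(-2*I*pi/3) + 3*exp(2*I*pi/3)) + (0)] = 12/6 = 2
  <chi_rho, chi_1> = (1/6)[1*(11)*conj(1) + 1*(0)*conj(exp(I*pi/3)) + 1*(3 + 3*exp(-2*I*pi/3) + 5*exp(2*I*pi/3))*conj(exp(2*I*pi/3)) + 1*(3)*conj(-1) + 1*(3 + 5*exp(-2*I*pi/3) + 3*exp(2*I*pi/3))*conj(exp(-2*I*pi/3)) + 1*(0)*conj(exp(-I*pi/3))]
      = (1/6)[(11) + (0) + (2) + (-3) + (2) + (0)] = 12/6 = 2
  <chi_rho, chi_2> = (1/6)[1*(11)*conj(1) + 1*(0)*conj(exp(2*I*pi/3)) + 1*(3 + 3*exp(-2*I*pi/3) + 5*exp(2*I*pi/3))*conj(exp(-2*I*pi/3)) + 1*(3)*conj(1) + 1*(3 + 5*exp(-2*I*pi/3) + 3*exp(2*I*pi/3))*conj(exp(2*I*pi/3)) + 1*(0)*conj(exp(-2*I*pi/3))]
      = (1/6)[(11) + (0) + (3 + 5*exp(-2*I*pi/3) + 3*exp(2*I*pi/3)) + (3) + (3 + 3*exp(-2*I*pi/3) + 5*exp(2*I*pi/3)) + (0)] = 12/6 = 2
  <chi_rho, chi_3> = (1/6)[1*(11)*conj(1) + 1*(0)*conj(-1) + 1*(3 + 3*exp(-2*I*pi/3) + 5*exp(2*I*pi/3))*conj(1) + 1*(3)*conj(-1) + 1*(3 + 5*exp(-2*I*pi/3) + 3*exp(2*I*pi/3))*conj(1) + 1*(0)*conj(-1)]
      = (1/6)[(11) + (0) + (3 + 3*exp(-2*I*pi/3) + 5*exp(2*I*pi/3)) + (-3) + (3 + 5*exp(-2*I*pi/3) + 3*exp(2*I*pi/3)) + (0)] = 6/6 = 1
  <chi_rho, chi_4> = (1/6)[1*(11)*conj(1) + 1*(0)*conj(exp(-2*I*pi/3)) + 1*(3 + 3*exp(-2*I*pi/3) + 5*exp(2*I*pi/3))*conj(exp(2*I*pi/3)) + 1*(3)*conj(1) + 1*(3 + 5*exp(-2*I*pi/3) + 3*exp(2*I*pi/3))*conj(exp(-2*I*pi/3)) + 1*(0)*conj(exp(2*I*pi/3))]
      = (1/6)[(11) + (0) + (2) + (3) + (2) + (0)] = 18/6 = 3
  <chi_rho, chi_5> = (1/6)[1*(11)*conj(1) + 1*(0)*conj(exp(-I*pi/3)) + 1*(3 + 3*exp(-2*I*pi/3) + 5*exp(2*I*pi/3))*conj(exp(-2*I*pi/3)) + 1*(3)*conj(-1) + 1*(3 + 5*exp(-2*I*pi/3) + 3*exp(2*I*pi/3))*conj(exp(2*I*pi/3)) + 1*(0)*conj(exp(I*pi/3))]
      = (1/6)[(11) + (0) + (3 + 5*exp(-2*I*pi/3) + 3*exp(2*I*pi/3)) + (-3) + (3 + 3*exp(-2*I*pi/3) + 5*exp(2*I*pi/3)) + (0)] = 6/6 = 1
(Exp terms are combined using exp(i*s)*conj(exp(i*t)) = exp(i*(s-t)), and sums of them are collapsed using the identity that for every m > 1 the m distinct m-th roots of unity sum to 0, e.g. 1 + exp(2*I*pi/3) + exp(-2*I*pi/3) = 0.)
Dimension check: dim(rho) = sum (mult * dim) = 2*1 + 2*1 + 2*1 + 1*1 + 3*1 + 1*1 = 11 = chi_rho(e) = 11.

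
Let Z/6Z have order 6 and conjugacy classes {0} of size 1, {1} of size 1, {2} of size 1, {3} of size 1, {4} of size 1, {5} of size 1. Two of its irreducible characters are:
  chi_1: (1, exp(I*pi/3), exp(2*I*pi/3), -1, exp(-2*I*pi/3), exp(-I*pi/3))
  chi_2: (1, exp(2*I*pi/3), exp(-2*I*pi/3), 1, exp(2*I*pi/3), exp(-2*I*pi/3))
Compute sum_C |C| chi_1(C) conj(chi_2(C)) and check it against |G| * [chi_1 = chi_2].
Sum = 0; so <chi_1, chi_2> = 0 (distinct irreducibles are orthogonal).

Why: Compute term by term over conjugacy classes (|C| * chi_1(C) * conj(chi_2(C))):
  1*(1)*conj(1) + 1*(exp(I*pi/3))*conj(exp(2*I*pi/3)) + 1*(exp(2*I*pi/3))*conj(exp(-2*I*pi/3)) + 1*(-1)*conj(1) + 1*(exp(-2*I*pi/3))*conj(exp(2*I*pi/3)) + 1*(exp(-I*pi/3))*conj(exp(-2*I*pi/3))
  = (1) + (exp(-I*pi/3)) + (exp(-2*I*pi/3)) + (-1) + (exp(2*I*pi/3)) + (exp(I*pi/3))
  = 0.
(Exp terms are combined using exp(i*s)*conj(exp(i*t)) = exp(i*(s-t)), and sums of them are collapsed using the identity that for every m > 1 the m distinct m-th roots of unity sum to 0, e.g. 1 + exp(2*I*pi/3) + exp(-2*I*pi/3) = 0.)
Dividing by |G| = 6 gives 0/6 = 0, matching the row-orthogonality relation <chi_1, chi_2> = [chi_1 = chi_2].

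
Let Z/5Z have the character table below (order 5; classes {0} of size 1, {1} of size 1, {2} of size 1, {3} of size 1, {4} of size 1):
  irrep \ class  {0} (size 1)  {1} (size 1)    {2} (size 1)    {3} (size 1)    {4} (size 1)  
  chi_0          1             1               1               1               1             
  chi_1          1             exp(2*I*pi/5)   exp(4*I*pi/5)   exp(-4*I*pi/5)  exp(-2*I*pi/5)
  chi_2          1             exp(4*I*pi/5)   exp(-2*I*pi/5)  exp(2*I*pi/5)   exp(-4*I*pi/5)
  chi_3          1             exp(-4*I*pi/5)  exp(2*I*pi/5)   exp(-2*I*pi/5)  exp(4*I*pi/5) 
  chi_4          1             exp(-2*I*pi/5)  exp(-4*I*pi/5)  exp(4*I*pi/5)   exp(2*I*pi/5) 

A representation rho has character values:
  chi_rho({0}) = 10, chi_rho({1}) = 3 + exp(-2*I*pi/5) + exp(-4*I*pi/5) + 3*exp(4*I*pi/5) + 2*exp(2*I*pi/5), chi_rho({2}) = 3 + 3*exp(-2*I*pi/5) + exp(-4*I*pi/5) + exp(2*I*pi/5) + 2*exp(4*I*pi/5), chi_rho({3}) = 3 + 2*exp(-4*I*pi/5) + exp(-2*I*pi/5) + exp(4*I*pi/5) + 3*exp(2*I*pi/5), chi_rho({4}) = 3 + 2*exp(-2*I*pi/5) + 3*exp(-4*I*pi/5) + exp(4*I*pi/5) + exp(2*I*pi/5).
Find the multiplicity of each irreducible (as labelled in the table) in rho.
Multiplicities: chi_0: 3, chi_1: 2, chi_2: 3, chi_3: 1, chi_4: 1.

Reasoning: Use <chi_rho, chi> = (1/|G|) sum_C |C| * chi_rho(C) * conj(chi(C)) with |G| = 5 for each irreducible chi in the table:
  <chi_rho, chi_0> = (1/5)[1*(10)*conj(1) + 1*(3 + exp(-2*I*pi/5) + exp(-4*I*pi/5) + 3*exp(4*I*pi/5) + 2*exp(2*I*pi/5))*conj(1) + 1*(3 + 3*exp(-2*I*pi/5) + exp(-4*I*pi/5) + exp(2*I*pi/5) + 2*exp(4*I*pi/5))*conj(1) + 1*(3 + 2*exp(-4*I*pi/5) + exp(-2*I*pi/5) + exp(4*I*pi/5) + 3*exp(2*I*pi/5))*conj(1) + 1*(3 + 2*exp(-2*I*pi/5) + 3*exp(-4*I*pi/5) + exp(4*I*pi/5) + exp(2*I*pi/5))*conj(1)]
      = (1/5)[(10) + (3 + exp(-2*I*pi/5) + exp(-4*I*pi/5) + 3*exp(4*I*pi/5) + 2*exp(2*I*pi/5)) + (3 + 3*exp(-2*I*pi/5) + exp(-4*I*pi/5) + exp(2*I*pi/5) + 2*exp(4*I*pi/5)) + (3 + 2*exp(-4*I*pi/5) + exp(-2*I*pi/5) + exp(4*I*pi/5) + 3*exp(2*I*pi/5)) + (3 + 2*exp(-2*I*pi/5) + 3*exp(-4*I*pi/5) + exp(4*I*pi/5) + exp(2*I*pi/5))] = 15/5 = 3
  <chi_rho, chi_1> = (1/5)[1*(10)*conj(1) + 1*(3 + exp(-2*I*pi/5) + exp(-4*I*pi/5) + 3*exp(4*I*pi/5) + 2*exp(2*I*pi/5))*conj(exp(2*I*pi/5)) + 1*(3 + 3*exp(-2*I*pi/5) + exp(-4*I*pi/5) + exp(2*I*pi/5) + 2*exp(4*I*pi/5))*conj(exp(4*I*pi/5)) + 1*(3 + 2*exp(-4*I*pi/5) + exp(-2*I*pi/5) + exp(4*I*pi/5) + 3*exp(2*I*pi/5))*conj(exp(-4*I*pi/5)) + 1*(3 + 2*exp(-2*I*pi/5) + 3*exp(-4*I*pi/5) + exp(4*I*pi/5) + exp(2*I*pi/5))*conj(exp(-2*I*pi/5))]
      = (1/5)[(10) + (2 + 3*exp(-2*I*pi/5) + exp(-4*I*pi/5) + exp(4*I*pi/5) + 3*exp(2*I*pi/5)) + (2 + 3*exp(-4*I*pi/5) + exp(-2*I*pi/5) + exp(2*I*pi/5) + 3*exp(4*I*pi/5)) + (2 + 3*exp(-4*I*pi/5) + exp(-2*I*pi/5) + exp(2*I*pi/5) + 3*exp(4*I*pi/5)) + (2 + 3*exp(-2*I*pi/5) + exp(-4*I*pi/5) + exp(4*I*pi/5) + 3*exp(2*I*pi/5))] = 10/5 = 2
  <chi_rho, chi_2> = (1/5)[1*(10)*conj(1) + 1*(3 + exp(-2*I*pi/5) + exp(-4*I*pi/5) + 3*exp(4*I*pi/5) + 2*exp(2*I*pi/5))*conj(exp(4*I*pi/5)) + 1*(3 + 3*exp(-2*I*pi/5) + exp(-4*I*pi/5) + exp(2*I*pi/5) + 2*exp(4*I*pi/5))*conj(exp(-2*I*pi/5)) + 1*(3 + 2*exp(-4*I*pi/5) + exp(-2*I*pi/5) + exp(4*I*pi/5) + 3*exp(2*I*pi/5))*conj(exp(2*I*pi/5)) + 1*(3 + 2*exp(-2*I*pi/5) + 3*exp(-4*I*pi/5) + exp(4*I*pi/5) + exp(2*I*pi/5))*conj(exp(-4*I*pi/5))]
      = (1/5)[(10) + (3 + 2*exp(-2*I*pi/5) + 3*exp(-4*I*pi/5) + exp(4*I*pi/5) + exp(2*I*pi/5)) + (3 + 2*exp(-4*I*pi/5) + exp(-2*I*pi/5) + exp(4*I*pi/5) + 3*exp(2*I*pi/5)) + (3 + 3*exp(-2*I*pi/5) + exp(-4*I*pi/5) + exp(2*I*pi/5) + 2*exp(4*I*pi/5)) + (3 + exp(-2*I*pi/5) + exp(-4*I*pi/5) + 3*exp(4*I*pi/5) + 2*exp(2*I*pi/5))] = 15/5 = 3
  <chi_rho, chi_3> = (1/5)[1*(10)*conj(1) + 1*(3 + exp(-2*I*pi/5) + exp(-4*I*pi/5) + 3*exp(4*I*pi/5) + 2*exp(2*I*pi/5))*conj(exp(-4*I*pi/5)) + 1*(3 + 3*exp(-2*I*pi/5) + exp(-4*I*pi/5) + exp(2*I*pi/5) + 2*exp(4*I*pi/5))*conj(exp(2*I*pi/5)) + 1*(3 + 2*exp(-4*I*pi/5) + exp(-2*I*pi/5) + exp(4*I*pi/5) + 3*exp(2*I*pi/5))*conj(exp(-2*I*pi/5)) + 1*(3 + 2*exp(-2*I*pi/5) + 3*exp(-4*I*pi/5) + exp(4*I*pi/5) + exp(2*I*pi/5))*conj(exp(4*I*pi/5))]
      = (1/5)[(10) + (1 + 3*exp(-2*I*pi/5) + 2*exp(-4*I*pi/5) + exp(2*I*pi/5) + 3*exp(4*I*pi/5)) + (1 + 3*exp(-2*I*pi/5) + 3*exp(-4*I*pi/5) + exp(4*I*pi/5) + 2*exp(2*I*pi/5)) + (1 + 2*exp(-2*I*pi/5) + exp(-4*I*pi/5) + 3*exp(4*I*pi/5) + 3*exp(2*I*pi/5)) + (1 + 3*exp(-4*I*pi/5) + exp(-2*I*pi/5) + 2*exp(4*I*pi/5) + 3*exp(2*I*pi/5))] = 5/5 = 1
  <chi_rho, chi_4> = (1/5)[1*(10)*conj(1) + 1*(3 + exp(-2*I*pi/5) + exp(-4*I*pi/5) + 3*exp(4*I*pi/5) + 2*exp(2*I*pi/5))*conj(exp(-2*I*pi/5)) + 1*(3 + 3*exp(-2*I*pi/5) + exp(-4*I*pi/5) + exp(2*I*pi/5) + 2*exp(4*I*pi/5))*conj(exp(-4*I*pi/5)) + 1*(3 + 2*exp(-4*I*pi/5) + exp(-2*I*pi/5) + exp(4*I*pi/5) + 3*exp(2*I*pi/5))*conj(exp(4*I*pi/5)) + 1*(3 + 2*exp(-2*I*pi/5) + 3*exp(-4*I*pi/5) + exp(4*I*pi/5) + exp(2*I*pi/5))*conj(exp(2*I*pi/5))]
      = (1/5)[(10) + (1 + 3*exp(-4*I*pi/5) + exp(-2*I*pi/5) + 2*exp(4*I*pi/5) + 3*exp(2*I*pi/5)) + (1 + 2*exp(-2*I*pi/5) + exp(-4*I*pi/5) + 3*exp(4*I*pi/5) + 3*exp(2*I*pi/5)) + (1 + 3*exp(-2*I*pi/5) + 3*exp(-4*I*pi/5) + exp(4*I*pi/5) + 2*exp(2*I*pi/5)) + (1 + 3*exp(-2*I*pi/5) + 2*exp(-4*I*pi/5) + exp(2*I*pi/5) + 3*exp(4*I*pi/5))] = 5/5 = 1
(Exp terms are combined using exp(i*s)*conj(exp(i*t)) = exp(i*(s-t)), and sums of them are collapsed using the identity that for every m > 1 the m distinct m-th roots of unity sum to 0, e.g. 1 + exp(2*I*pi/3) + exp(-2*I*pi/3) = 0.)
Dimension check: dim(rho) = sum (mult * dim) = 3*1 + 2*1 + 3*1 + 1*1 + 1*1 = 10 = chi_rho(e) = 10.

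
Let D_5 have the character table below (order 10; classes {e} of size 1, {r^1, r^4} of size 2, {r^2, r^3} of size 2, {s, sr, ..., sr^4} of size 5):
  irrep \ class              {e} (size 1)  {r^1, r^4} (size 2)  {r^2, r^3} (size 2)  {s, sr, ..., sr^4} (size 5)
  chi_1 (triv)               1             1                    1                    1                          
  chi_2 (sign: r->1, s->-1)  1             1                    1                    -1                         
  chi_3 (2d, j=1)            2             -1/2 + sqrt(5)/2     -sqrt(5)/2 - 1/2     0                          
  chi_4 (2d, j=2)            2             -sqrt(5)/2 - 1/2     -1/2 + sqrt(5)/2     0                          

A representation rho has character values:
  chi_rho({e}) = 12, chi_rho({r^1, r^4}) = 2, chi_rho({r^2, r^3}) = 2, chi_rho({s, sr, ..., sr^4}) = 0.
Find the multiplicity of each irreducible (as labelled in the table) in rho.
Multiplicities: chi_1: 2, chi_2: 2, chi_3: 2, chi_4: 2.

Solution. Use <chi_rho, chi> = (1/|G|) sum_C |C| * chi_rho(C) * conj(chi(C)) with |G| = 10 for each irreducible chi in the table:
  <chi_rho, chi_1> = (1/10)[1*(12)*conj(1) + 2*(2)*conj(1) + 2*(2)*conj(1) + 5*(0)*conj(1)]
      = (1/10)[(12) + (4) + (4) + (0)] = 20/10 = 2
  <chi_rho, chi_2> = (1/10)[1*(12)*conj(1) + 2*(2)*conj(1) + 2*(2)*conj(1) + 5*(0)*conj(-1)]
      = (1/10)[(12) + (4) + (4) + (0)] = 20/10 = 2
  <chi_rho, chi_3> = (1/10)[1*(12)*conj(2) + 2*(2)*conj(-1/2 + sqrt(5)/2) + 2*(2)*conj(-sqrt(5)/2 - 1/2) + 5*(0)*conj(0)]
      = (1/10)[(24) + (-2 + 2*sqrt(5)) + (-2*sqrt(5) - 2) + (0)] = 20/10 = 2
  <chi_rho, chi_4> = (1/10)[1*(12)*conj(2) + 2*(2)*conj(-sqrt(5)/2 - 1/2) + 2*(2)*conj(-1/2 + sqrt(5)/2) + 5*(0)*conj(0)]
      = (1/10)[(24) + (-2*sqrt(5) - 2) + (-2 + 2*sqrt(5)) + (0)] = 20/10 = 2
Dimension check: dim(rho) = sum (mult * dim) = 2*1 + 2*1 + 2*2 + 2*2 = 12 = chi_rho(e) = 12.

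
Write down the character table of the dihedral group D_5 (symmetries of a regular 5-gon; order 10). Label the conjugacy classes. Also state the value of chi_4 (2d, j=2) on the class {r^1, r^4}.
Conjugacy classes: {e} of size 1, {r^1, r^4} of size 2, {r^2, r^3} of size 2, {s, sr, ..., sr^4} of size 5.
Character table:
  irrep \ class              {e} (size 1)  {r^1, r^4} (size 2)  {r^2, r^3} (size 2)  {s, sr, ..., sr^4} (size 5)
  chi_1 (triv)               1             1                    1                    1                          
  chi_2 (sign: r->1, s->-1)  1             1                    1                    -1                         
  chi_3 (2d, j=1)            2             -1/2 + sqrt(5)/2     -sqrt(5)/2 - 1/2     0                          
  chi_4 (2d, j=2)            2             -sqrt(5)/2 - 1/2     -1/2 + sqrt(5)/2     0                          

Spot check: chi_4 (2d, j=2) on {r^1, r^4} = -sqrt(5)/2 - 1/2.

Derivation: D_5 has order 2*5 = 10 with 4 conjugacy classes, hence 4 irreducibles. Sum of squared dims 1 + 1 + 4 + 4 = 10 = |G|. Linear characters come from the abelianisation; the 2-dimensional irreps have character r^k -> 2*cos(2*pi*j*k/5), reflections -> 0.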